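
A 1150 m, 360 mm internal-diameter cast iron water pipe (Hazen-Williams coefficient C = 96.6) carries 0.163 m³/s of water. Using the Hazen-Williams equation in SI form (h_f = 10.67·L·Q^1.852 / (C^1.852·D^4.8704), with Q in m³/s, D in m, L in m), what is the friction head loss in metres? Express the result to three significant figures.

h_f = 10.67·1150·0.163^1.852 / (96.6^1.852·0.360^4.8704) = 13.02 m

h_f ≈ 13.0 m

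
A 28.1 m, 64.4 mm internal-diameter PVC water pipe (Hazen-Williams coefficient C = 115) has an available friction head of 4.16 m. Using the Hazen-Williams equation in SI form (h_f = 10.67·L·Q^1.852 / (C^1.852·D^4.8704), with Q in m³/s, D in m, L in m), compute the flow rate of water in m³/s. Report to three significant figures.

Rearranging: Q = [h_f·C^1.852·D^4.8704 / (10.67·L)]^(1/1.852)
Q = [4.16·115^1.852·0.0644^4.8704 / (10.67·28.1)]^0.540 = 0.008417 m³/s

Q ≈ 0.00842 m³/s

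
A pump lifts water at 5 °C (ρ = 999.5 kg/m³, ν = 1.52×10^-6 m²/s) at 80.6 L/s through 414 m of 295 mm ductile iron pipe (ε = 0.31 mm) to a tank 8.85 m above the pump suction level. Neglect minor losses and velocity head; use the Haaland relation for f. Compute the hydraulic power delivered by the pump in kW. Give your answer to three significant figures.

P_hyd ≈ 8.64 kW

V = 4Q/(πD²) = 1.179 m/s; Re = 2.29×10^5; ε/D = 0.00105; f = 0.02097
h_f = f(L/D)V²/2g = 2.086 m
Total head H = z + h_f = 8.85 + 2.086 = 10.94 m
P_hyd = ρgQH = 999.5·9.81·0.0806·10.94 = 8.643 kW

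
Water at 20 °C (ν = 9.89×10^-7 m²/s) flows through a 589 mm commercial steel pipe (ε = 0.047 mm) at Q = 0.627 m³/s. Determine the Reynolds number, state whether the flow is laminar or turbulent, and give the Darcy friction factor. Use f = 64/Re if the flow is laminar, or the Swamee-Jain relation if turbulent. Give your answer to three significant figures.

V = 4Q/(πD²) = 2.301 m/s
Re = VD/ν = 2.301·0.589/9.89×10^-7 = 1.37×10^6
Re > 4000 → turbulent; ε/D = 7.98×10^-5
Swamee-Jain: f = 0.01285

Re ≈ 1.37×10^6; turbulent; f ≈ 0.0128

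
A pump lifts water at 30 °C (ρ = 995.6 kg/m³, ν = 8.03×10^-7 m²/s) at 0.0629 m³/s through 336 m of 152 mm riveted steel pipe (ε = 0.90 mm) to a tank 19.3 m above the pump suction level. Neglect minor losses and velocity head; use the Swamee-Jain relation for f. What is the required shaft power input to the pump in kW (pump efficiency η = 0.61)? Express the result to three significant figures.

V = 4Q/(πD²) = 3.466 m/s; Re = 6.56×10^5; ε/D = 0.00592; f = 0.03219
h_f = f(L/D)V²/2g = 43.58 m
Total head H = z + h_f = 19.3 + 43.58 = 62.88 m
P_hyd = ρgQH = 995.6·9.81·0.0629·62.88 = 38.63 kW
P_shaft = P_hyd/η = 38.63/0.61 = 63.32 kW

P_shaft ≈ 63.3 kW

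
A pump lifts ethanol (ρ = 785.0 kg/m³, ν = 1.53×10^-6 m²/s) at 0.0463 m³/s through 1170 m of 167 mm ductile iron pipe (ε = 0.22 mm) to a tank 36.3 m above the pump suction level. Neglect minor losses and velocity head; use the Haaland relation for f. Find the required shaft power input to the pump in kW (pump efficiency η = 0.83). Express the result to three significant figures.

P_shaft ≈ 30.7 kW

V = 4Q/(πD²) = 2.114 m/s; Re = 2.31×10^5; ε/D = 0.00132; f = 0.02197
h_f = f(L/D)V²/2g = 35.05 m
Total head H = z + h_f = 36.3 + 35.05 = 71.35 m
P_hyd = ρgQH = 785.0·9.81·0.0463·71.35 = 25.44 kW
P_shaft = P_hyd/η = 25.44/0.83 = 30.65 kW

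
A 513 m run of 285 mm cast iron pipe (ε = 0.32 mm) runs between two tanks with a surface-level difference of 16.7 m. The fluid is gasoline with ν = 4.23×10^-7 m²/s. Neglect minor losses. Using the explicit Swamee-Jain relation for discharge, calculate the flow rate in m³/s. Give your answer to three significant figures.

Swamee-Jain (Type II): Q = -0.965·√(gD⁵h_f/L)·ln[ε/(3.7D) + √(3.17ν²L/(gD³h_f))]
√(gD⁵h_f/L) = √(9.81·0.285⁵·16.7/513) = 0.02450
ε/(3.7D) = 3.03×10^-4; √(3.17ν²L/(gD³h_f)) = 8.76×10^-6
Q = -0.965·0.02450·ln(3.122×10^-4) = 0.1909 m³/s
Check: V = 2.99 m/s, Re = 2.02×10^6, f = 0.02040, h_f = 16.8 m ≈ 16.7 m ✓

Q ≈ 0.191 m³/s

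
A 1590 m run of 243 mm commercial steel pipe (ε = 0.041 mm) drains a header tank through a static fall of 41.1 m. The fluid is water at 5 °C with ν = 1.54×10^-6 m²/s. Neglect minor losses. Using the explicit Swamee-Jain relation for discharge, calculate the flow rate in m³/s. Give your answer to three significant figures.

Q ≈ 0.132 m³/s

Swamee-Jain (Type II): Q = -0.965·√(gD⁵h_f/L)·ln[ε/(3.7D) + √(3.17ν²L/(gD³h_f))]
√(gD⁵h_f/L) = √(9.81·0.243⁵·41.1/1590) = 0.01466
ε/(3.7D) = 4.56×10^-5; √(3.17ν²L/(gD³h_f)) = 4.55×10^-5
Q = -0.965·0.01466·ln(9.106×10^-5) = 0.1316 m³/s
Check: V = 2.84 m/s, Re = 4.48×10^5, f = 0.01537, h_f = 41.3 m ≈ 41.1 m ✓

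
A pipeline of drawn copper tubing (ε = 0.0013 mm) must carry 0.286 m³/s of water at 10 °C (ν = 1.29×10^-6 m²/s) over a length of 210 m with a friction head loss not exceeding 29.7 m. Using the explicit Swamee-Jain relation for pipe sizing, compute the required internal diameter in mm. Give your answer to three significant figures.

D ≈ 224 mm

Swamee-Jain (Type III): D = 0.66·[ε^1.25·(LQ²/(gh_f))^4.75 + ν·Q^9.4·(L/(gh_f))^5.2]^0.04
LQ²/(gh_f) = 0.05896; L/(gh_f) = 0.7208
Term 1 = ε^1.25·(…)^4.75 = 6.34×10^-14; Term 2 = ν·Q^9.4·(…)^5.2 = 1.82×10^-12
D = 0.66·(6.34×10^-14 + 1.82×10^-12)^0.04 = 0.2242 m = 224 mm
Check: V = 7.25 m/s, Re = 1.26×10^6, f = 0.01134, h_f = 28.4 m ≈ 29.7 m ✓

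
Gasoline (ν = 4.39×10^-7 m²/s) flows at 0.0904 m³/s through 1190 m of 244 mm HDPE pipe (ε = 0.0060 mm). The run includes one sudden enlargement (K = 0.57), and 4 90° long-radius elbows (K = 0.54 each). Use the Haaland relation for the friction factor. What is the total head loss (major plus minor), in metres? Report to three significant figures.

H_L ≈ 11.6 m

V = 4Q/(πD²) = 1.933 m/s; V²/2g = 0.1905 m
Re = 1.07×10^6, ε/D = 2.46×10^-5 → f = 0.01193 (Haaland)
Major: h_f = f(L/D)·V²/2g = 0.01193·4877·0.1905 = 11.09 m
Minor: ΣK = 2.73; h_m = ΣK·V²/2g = 0.5201 m
Total H_L = 11.09 + 0.5201 = 11.61 m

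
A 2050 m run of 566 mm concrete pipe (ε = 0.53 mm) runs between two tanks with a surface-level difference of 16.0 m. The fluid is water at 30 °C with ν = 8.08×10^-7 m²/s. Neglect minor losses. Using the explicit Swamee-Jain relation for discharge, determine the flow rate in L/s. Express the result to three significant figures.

Swamee-Jain (Type II): Q = -0.965·√(gD⁵h_f/L)·ln[ε/(3.7D) + √(3.17ν²L/(gD³h_f))]
√(gD⁵h_f/L) = √(9.81·0.566⁵·16.0/2050) = 0.06669
ε/(3.7D) = 2.53×10^-4; √(3.17ν²L/(gD³h_f)) = 1.22×10^-5
Q = -0.965·0.06669·ln(2.653×10^-4) = 0.5299 m³/s
Check: V = 2.11 m/s, Re = 1.48×10^6, f = 0.01962, h_f = 16.1 m ≈ 16.0 m ✓

Q ≈ 530 L/s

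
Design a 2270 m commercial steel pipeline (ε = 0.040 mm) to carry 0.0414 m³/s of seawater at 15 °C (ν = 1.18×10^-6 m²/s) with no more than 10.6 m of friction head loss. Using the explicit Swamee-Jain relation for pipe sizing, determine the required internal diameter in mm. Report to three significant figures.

D ≈ 223 mm

Swamee-Jain (Type III): D = 0.66·[ε^1.25·(LQ²/(gh_f))^4.75 + ν·Q^9.4·(L/(gh_f))^5.2]^0.04
LQ²/(gh_f) = 0.03742; L/(gh_f) = 21.83
Term 1 = ε^1.25·(…)^4.75 = 5.30×10^-13; Term 2 = ν·Q^9.4·(…)^5.2 = 1.08×10^-12
D = 0.66·(5.30×10^-13 + 1.08×10^-12)^0.04 = 0.2228 m = 223 mm
Check: V = 1.06 m/s, Re = 2.01×10^5, f = 0.01698, h_f = 9.95 m ≈ 10.6 m ✓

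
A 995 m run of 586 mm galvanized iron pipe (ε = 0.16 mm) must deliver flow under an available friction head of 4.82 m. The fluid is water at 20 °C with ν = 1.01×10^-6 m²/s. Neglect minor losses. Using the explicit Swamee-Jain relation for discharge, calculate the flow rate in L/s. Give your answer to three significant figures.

Q ≈ 514 L/s

Swamee-Jain (Type II): Q = -0.965·√(gD⁵h_f/L)·ln[ε/(3.7D) + √(3.17ν²L/(gD³h_f))]
√(gD⁵h_f/L) = √(9.81·0.586⁵·4.82/995) = 0.05730
ε/(3.7D) = 7.38×10^-5; √(3.17ν²L/(gD³h_f)) = 1.84×10^-5
Q = -0.965·0.05730·ln(9.218×10^-5) = 0.5138 m³/s
Check: V = 1.91 m/s, Re = 1.11×10^6, f = 0.01544, h_f = 4.85 m ≈ 4.82 m ✓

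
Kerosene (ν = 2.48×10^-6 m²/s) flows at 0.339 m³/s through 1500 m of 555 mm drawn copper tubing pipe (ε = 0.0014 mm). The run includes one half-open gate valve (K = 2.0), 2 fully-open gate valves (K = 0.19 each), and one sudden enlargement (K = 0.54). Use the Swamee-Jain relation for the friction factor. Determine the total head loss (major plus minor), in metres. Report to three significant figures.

V = 4Q/(πD²) = 1.401 m/s; V²/2g = 0.1001 m
Re = 3.14×10^5, ε/D = 2.52×10^-6 → f = 0.01429 (Swamee-Jain)
Major: h_f = f(L/D)·V²/2g = 0.01429·2703·0.1001 = 3.864 m
Minor: ΣK = 2.92; h_m = ΣK·V²/2g = 0.2922 m
Total H_L = 3.864 + 0.2922 = 4.156 m

H_L ≈ 4.16 m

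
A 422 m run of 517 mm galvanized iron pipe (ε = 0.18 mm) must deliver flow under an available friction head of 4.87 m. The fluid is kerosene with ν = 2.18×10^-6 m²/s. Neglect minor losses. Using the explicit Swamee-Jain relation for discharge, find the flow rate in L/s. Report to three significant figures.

Swamee-Jain (Type II): Q = -0.965·√(gD⁵h_f/L)·ln[ε/(3.7D) + √(3.17ν²L/(gD³h_f))]
√(gD⁵h_f/L) = √(9.81·0.517⁵·4.87/422) = 0.06466
ε/(3.7D) = 9.41×10^-5; √(3.17ν²L/(gD³h_f)) = 3.10×10^-5
Q = -0.965·0.06466·ln(1.251×10^-4) = 0.5608 m³/s
Check: V = 2.67 m/s, Re = 6.33×10^5, f = 0.01651, h_f = 4.90 m ≈ 4.87 m ✓

Q ≈ 561 L/s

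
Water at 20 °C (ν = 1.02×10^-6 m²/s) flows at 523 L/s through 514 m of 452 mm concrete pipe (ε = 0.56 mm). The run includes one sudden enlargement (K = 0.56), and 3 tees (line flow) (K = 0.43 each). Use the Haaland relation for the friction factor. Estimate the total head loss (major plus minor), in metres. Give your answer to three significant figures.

V = 4Q/(πD²) = 3.259 m/s; V²/2g = 0.5415 m
Re = 1.44×10^6, ε/D = 0.00124 → f = 0.02090 (Haaland)
Major: h_f = f(L/D)·V²/2g = 0.02090·1137·0.5415 = 12.87 m
Minor: ΣK = 1.85; h_m = ΣK·V²/2g = 1.002 m
Total H_L = 12.87 + 1.002 = 13.87 m

H_L ≈ 13.9 m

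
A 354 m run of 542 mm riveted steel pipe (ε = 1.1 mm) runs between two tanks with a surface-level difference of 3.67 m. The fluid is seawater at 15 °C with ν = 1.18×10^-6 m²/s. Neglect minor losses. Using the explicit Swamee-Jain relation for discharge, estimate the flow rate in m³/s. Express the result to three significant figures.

Swamee-Jain (Type II): Q = -0.965·√(gD⁵h_f/L)·ln[ε/(3.7D) + √(3.17ν²L/(gD³h_f))]
√(gD⁵h_f/L) = √(9.81·0.542⁵·3.67/354) = 0.06897
ε/(3.7D) = 5.49×10^-4; √(3.17ν²L/(gD³h_f)) = 1.65×10^-5
Q = -0.965·0.06897·ln(5.650×10^-4) = 0.4978 m³/s
Check: V = 2.16 m/s, Re = 9.91×10^5, f = 0.02377, h_f = 3.68 m ≈ 3.67 m ✓

Q ≈ 0.498 m³/s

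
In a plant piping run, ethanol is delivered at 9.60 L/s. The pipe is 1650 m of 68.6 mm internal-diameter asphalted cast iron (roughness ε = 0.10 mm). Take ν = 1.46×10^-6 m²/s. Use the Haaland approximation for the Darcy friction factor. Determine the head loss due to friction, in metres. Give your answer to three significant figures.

h_f ≈ 191 m

V = 4Q/(πD²) = 4·0.00960/(π·0.0686²) = 2.597 m/s
Re = VD/ν = 2.597·0.0686/1.46×10^-6 = 1.22×10^5 → turbulent
ε/D = 0.10/68.6 = 0.00146
Haaland: f = 0.02314
h_f = f(L/D)V²/(2g) = 0.02314·(1650/0.0686)·2.597²/(2·9.81) = 191.4 m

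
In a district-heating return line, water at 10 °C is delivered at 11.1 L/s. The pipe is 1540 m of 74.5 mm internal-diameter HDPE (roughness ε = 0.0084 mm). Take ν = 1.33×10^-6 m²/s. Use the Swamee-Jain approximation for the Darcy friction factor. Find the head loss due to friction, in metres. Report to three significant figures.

V = 4Q/(πD²) = 4·0.0111/(π·0.0745²) = 2.546 m/s
Re = VD/ν = 2.546·0.0745/1.33×10^-6 = 1.43×10^5 → turbulent
ε/D = 0.0084/74.5 = 1.13×10^-4
Swamee-Jain: f = 0.01741
h_f = f(L/D)V²/(2g) = 0.01741·(1540/0.0745)·2.546²/(2·9.81) = 118.9 m

h_f ≈ 119 m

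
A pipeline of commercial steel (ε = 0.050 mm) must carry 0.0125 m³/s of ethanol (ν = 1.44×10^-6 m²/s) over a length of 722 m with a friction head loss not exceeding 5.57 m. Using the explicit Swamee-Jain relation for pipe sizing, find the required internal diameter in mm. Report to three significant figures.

D ≈ 129 mm

Swamee-Jain (Type III): D = 0.66·[ε^1.25·(LQ²/(gh_f))^4.75 + ν·Q^9.4·(L/(gh_f))^5.2]^0.04
LQ²/(gh_f) = 0.002065; L/(gh_f) = 13.21
Term 1 = ε^1.25·(…)^4.75 = 7.40×10^-19; Term 2 = ν·Q^9.4·(…)^5.2 = 1.25×10^-18
D = 0.66·(7.40×10^-19 + 1.25×10^-18)^0.04 = 0.1293 m = 129 mm
Check: V = 0.952 m/s, Re = 8.55×10^4, f = 0.02037, h_f = 5.26 m ≈ 5.57 m ✓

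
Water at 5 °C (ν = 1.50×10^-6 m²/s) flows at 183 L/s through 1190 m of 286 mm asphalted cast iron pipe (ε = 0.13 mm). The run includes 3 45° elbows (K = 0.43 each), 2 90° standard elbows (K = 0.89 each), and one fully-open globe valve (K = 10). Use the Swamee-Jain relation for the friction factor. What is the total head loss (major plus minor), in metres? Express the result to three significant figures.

V = 4Q/(πD²) = 2.849 m/s; V²/2g = 0.4136 m
Re = 5.43×10^5, ε/D = 4.55×10^-4 → f = 0.01741 (Swamee-Jain)
Major: h_f = f(L/D)·V²/2g = 0.01741·4161·0.4136 = 29.96 m
Minor: ΣK = 13.1; h_m = ΣK·V²/2g = 5.405 m
Total H_L = 29.96 + 5.405 = 35.37 m

H_L ≈ 35.4 m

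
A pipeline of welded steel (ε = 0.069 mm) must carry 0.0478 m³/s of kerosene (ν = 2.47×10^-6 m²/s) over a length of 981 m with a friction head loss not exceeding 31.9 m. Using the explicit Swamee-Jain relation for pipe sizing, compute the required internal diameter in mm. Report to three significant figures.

D ≈ 164 mm

Swamee-Jain (Type III): D = 0.66·[ε^1.25·(LQ²/(gh_f))^4.75 + ν·Q^9.4·(L/(gh_f))^5.2]^0.04
LQ²/(gh_f) = 0.007163; L/(gh_f) = 3.135
Term 1 = ε^1.25·(…)^4.75 = 4.07×10^-16; Term 2 = ν·Q^9.4·(…)^5.2 = 3.63×10^-16
D = 0.66·(4.07×10^-16 + 3.63×10^-16)^0.04 = 0.1641 m = 164 mm
Check: V = 2.26 m/s, Re = 1.50×10^5, f = 0.01907, h_f = 29.7 m ≈ 31.9 m ✓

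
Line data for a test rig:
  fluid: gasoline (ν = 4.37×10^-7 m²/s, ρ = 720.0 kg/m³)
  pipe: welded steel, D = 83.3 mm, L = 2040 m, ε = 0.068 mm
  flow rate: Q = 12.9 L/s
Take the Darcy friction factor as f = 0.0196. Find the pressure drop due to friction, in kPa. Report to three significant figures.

Δp ≈ 968 kPa

V = 4Q/(πD²) = 4·0.0129/(π·0.0833²) = 2.367 m/s
h_f = f(L/D)V²/(2g) = 0.01960·(2040/0.0833)·2.367²/(2·9.81) = 137.1 m
Δp = ρg·h_f = 720.0·9.81·137.1 = 968.2 kPa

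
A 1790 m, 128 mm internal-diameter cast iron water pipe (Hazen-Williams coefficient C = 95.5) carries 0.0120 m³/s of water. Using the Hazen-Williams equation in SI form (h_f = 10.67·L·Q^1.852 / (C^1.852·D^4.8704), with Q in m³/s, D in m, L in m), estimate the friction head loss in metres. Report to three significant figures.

h_f = 10.67·1790·0.0120^1.852 / (95.5^1.852·0.128^4.8704) = 25.41 m

h_f ≈ 25.4 m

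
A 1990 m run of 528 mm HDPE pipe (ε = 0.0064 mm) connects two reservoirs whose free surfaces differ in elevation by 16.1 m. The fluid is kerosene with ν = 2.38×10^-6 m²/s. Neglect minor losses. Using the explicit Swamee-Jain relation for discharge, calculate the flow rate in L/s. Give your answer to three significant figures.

Swamee-Jain (Type II): Q = -0.965·√(gD⁵h_f/L)·ln[ε/(3.7D) + √(3.17ν²L/(gD³h_f))]
√(gD⁵h_f/L) = √(9.81·0.528⁵·16.1/1990) = 0.05707
ε/(3.7D) = 3.28×10^-6; √(3.17ν²L/(gD³h_f)) = 3.92×10^-5
Q = -0.965·0.05707·ln(4.248×10^-5) = 0.5544 m³/s
Check: V = 2.53 m/s, Re = 5.62×10^5, f = 0.01303, h_f = 16.0 m ≈ 16.1 m ✓

Q ≈ 554 L/s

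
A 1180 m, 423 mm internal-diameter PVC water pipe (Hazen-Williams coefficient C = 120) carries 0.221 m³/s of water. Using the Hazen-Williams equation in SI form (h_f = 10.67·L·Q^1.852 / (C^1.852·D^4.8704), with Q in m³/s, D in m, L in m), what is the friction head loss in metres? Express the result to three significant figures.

h_f = 10.67·1180·0.221^1.852 / (120^1.852·0.423^4.8704) = 7.163 m

h_f ≈ 7.16 m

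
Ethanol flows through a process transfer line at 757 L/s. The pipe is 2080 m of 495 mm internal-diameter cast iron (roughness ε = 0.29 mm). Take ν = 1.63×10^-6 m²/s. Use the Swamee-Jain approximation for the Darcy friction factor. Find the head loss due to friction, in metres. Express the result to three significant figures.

V = 4Q/(πD²) = 4·0.757/(π·0.495²) = 3.934 m/s
Re = VD/ν = 3.934·0.495/1.63×10^-6 = 1.19×10^6 → turbulent
ε/D = 0.29/495 = 5.86×10^-4
Swamee-Jain: f = 0.01778
h_f = f(L/D)V²/(2g) = 0.01778·(2080/0.495)·3.934²/(2·9.81) = 58.91 m

h_f ≈ 58.9 m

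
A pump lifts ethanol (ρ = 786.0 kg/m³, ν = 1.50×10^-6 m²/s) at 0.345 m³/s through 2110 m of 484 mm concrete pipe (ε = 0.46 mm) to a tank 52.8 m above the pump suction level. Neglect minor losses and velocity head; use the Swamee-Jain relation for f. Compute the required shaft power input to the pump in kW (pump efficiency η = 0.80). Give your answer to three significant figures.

P_shaft ≈ 228 kW

V = 4Q/(πD²) = 1.875 m/s; Re = 6.05×10^5; ε/D = 9.50×10^-4; f = 0.02002
h_f = f(L/D)V²/2g = 15.64 m
Total head H = z + h_f = 52.8 + 15.64 = 68.44 m
P_hyd = ρgQH = 786.0·9.81·0.345·68.44 = 182.1 kW
P_shaft = P_hyd/η = 182.1/0.80 = 227.6 kW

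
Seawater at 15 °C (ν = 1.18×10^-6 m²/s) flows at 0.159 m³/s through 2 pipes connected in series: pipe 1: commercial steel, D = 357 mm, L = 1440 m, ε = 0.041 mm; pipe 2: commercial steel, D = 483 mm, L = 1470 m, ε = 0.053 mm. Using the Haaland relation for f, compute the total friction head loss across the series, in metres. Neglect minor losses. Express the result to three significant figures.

Pipe 1: V = 1.588 m/s, Re = 4.81×10^5, ε/D = 1.15×10^-4, f = 0.01449, h_1 = f(L/D)V²/2g = 7.517 m
Pipe 2: V = 0.8678 m/s, Re = 3.55×10^5, ε/D = 1.10×10^-4, f = 0.01497, h_2 = f(L/D)V²/2g = 1.749 m
Series → Q common, losses add: H = Σh = 9.266 m

H ≈ 9.27 m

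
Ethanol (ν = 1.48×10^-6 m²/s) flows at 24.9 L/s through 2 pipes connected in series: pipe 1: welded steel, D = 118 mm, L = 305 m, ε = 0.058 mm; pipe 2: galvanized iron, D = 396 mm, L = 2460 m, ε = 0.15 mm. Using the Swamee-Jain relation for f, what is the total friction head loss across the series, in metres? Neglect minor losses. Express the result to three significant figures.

H ≈ 13.3 m

Pipe 1: V = 2.277 m/s, Re = 1.82×10^5, ε/D = 4.92×10^-4, f = 0.01906, h_1 = f(L/D)V²/2g = 13.02 m
Pipe 2: V = 0.2022 m/s, Re = 5.41×10^4, ε/D = 3.79×10^-4, f = 0.02190, h_2 = f(L/D)V²/2g = 0.2834 m
Series → Q common, losses add: H = Σh = 13.30 m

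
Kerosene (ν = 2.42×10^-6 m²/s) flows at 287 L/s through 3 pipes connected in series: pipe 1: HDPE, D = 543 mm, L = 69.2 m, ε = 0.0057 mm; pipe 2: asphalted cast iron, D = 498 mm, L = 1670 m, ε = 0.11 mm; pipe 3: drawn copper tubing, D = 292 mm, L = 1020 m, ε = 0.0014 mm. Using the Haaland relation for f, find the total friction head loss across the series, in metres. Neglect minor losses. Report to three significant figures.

Pipe 1: V = 1.239 m/s, Re = 2.78×10^5, ε/D = 1.05×10^-5, f = 0.01463, h_1 = f(L/D)V²/2g = 0.1459 m
Pipe 2: V = 1.473 m/s, Re = 3.03×10^5, ε/D = 2.21×10^-4, f = 0.01621, h_2 = f(L/D)V²/2g = 6.013 m
Pipe 3: V = 4.286 m/s, Re = 5.17×10^5, ε/D = 4.79×10^-6, f = 0.01304, h_3 = f(L/D)V²/2g = 42.64 m
Series → Q common, losses add: H = Σh = 48.80 m

H ≈ 48.8 m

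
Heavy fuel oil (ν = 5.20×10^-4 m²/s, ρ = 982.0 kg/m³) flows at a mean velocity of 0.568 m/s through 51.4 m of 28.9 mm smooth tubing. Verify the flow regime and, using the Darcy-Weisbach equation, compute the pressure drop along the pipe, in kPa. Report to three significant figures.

Re = VD/ν = 0.568·0.02890/5.20×10^-4 = 31.6 → laminar (Re < 2300)
f = 64/Re = 2.027
h_f = f(L/D)V²/(2g) = 2.027·(51.4/0.02890)·0.568²/(2·9.81) = 59.29 m
Δp = ρg·h_f = 982.0·9.81·59.29 = 571.2 kPa

Δp ≈ 571 kPa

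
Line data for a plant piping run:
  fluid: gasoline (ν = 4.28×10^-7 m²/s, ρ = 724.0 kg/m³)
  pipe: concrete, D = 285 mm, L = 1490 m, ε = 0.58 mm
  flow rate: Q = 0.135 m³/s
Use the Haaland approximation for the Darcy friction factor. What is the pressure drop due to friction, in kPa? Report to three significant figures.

V = 4Q/(πD²) = 4·0.135/(π·0.285²) = 2.116 m/s
Re = VD/ν = 2.116·0.285/4.28×10^-7 = 1.41×10^6 → turbulent
ε/D = 0.58/285 = 0.00204
Haaland: f = 0.02369
h_f = f(L/D)V²/(2g) = 0.02369·(1490/0.285)·2.116²/(2·9.81) = 28.27 m
Δp = ρg·h_f = 724.0·9.81·28.27 = 200.8 kPa

Δp ≈ 201 kPa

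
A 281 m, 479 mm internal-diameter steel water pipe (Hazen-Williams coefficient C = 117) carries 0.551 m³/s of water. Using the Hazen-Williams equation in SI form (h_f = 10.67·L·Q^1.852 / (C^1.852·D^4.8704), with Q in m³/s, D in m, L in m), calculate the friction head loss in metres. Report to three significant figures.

h_f ≈ 5.30 m

h_f = 10.67·281·0.551^1.852 / (117^1.852·0.479^4.8704) = 5.298 m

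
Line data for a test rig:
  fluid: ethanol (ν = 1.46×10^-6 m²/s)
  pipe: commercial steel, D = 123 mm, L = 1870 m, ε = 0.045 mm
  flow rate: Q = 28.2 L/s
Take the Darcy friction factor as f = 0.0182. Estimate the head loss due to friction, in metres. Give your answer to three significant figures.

V = 4Q/(πD²) = 4·0.0282/(π·0.123²) = 2.373 m/s
h_f = f(L/D)V²/(2g) = 0.01820·(1870/0.123)·2.373²/(2·9.81) = 79.43 m

h_f ≈ 79.4 m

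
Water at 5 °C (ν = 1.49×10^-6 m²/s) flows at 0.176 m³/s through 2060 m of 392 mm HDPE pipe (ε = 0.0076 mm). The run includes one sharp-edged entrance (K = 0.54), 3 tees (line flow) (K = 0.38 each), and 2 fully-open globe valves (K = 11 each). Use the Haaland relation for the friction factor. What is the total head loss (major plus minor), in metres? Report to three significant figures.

V = 4Q/(πD²) = 1.458 m/s; V²/2g = 0.1084 m
Re = 3.84×10^5, ε/D = 1.94×10^-5 → f = 0.01389 (Haaland)
Major: h_f = f(L/D)·V²/2g = 0.01389·5255·0.1084 = 7.915 m
Minor: ΣK = 23.7; h_m = ΣK·V²/2g = 2.567 m
Total H_L = 7.915 + 2.567 = 10.48 m

H_L ≈ 10.5 m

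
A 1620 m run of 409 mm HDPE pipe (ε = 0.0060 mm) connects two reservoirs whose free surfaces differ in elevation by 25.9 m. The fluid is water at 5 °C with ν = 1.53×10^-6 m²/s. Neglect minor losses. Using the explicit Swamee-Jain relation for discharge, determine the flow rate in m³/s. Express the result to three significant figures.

Swamee-Jain (Type II): Q = -0.965·√(gD⁵h_f/L)·ln[ε/(3.7D) + √(3.17ν²L/(gD³h_f))]
√(gD⁵h_f/L) = √(9.81·0.409⁵·25.9/1620) = 0.04237
ε/(3.7D) = 3.96×10^-6; √(3.17ν²L/(gD³h_f)) = 2.63×10^-5
Q = -0.965·0.04237·ln(3.026×10^-5) = 0.4254 m³/s
Check: V = 3.24 m/s, Re = 8.66×10^5, f = 0.01222, h_f = 25.9 m ≈ 25.9 m ✓

Q ≈ 0.425 m³/s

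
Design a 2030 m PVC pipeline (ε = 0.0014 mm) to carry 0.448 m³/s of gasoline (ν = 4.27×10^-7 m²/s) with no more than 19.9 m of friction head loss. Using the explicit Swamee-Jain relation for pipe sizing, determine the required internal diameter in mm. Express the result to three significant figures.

Swamee-Jain (Type III): D = 0.66·[ε^1.25·(LQ²/(gh_f))^4.75 + ν·Q^9.4·(L/(gh_f))^5.2]^0.04
LQ²/(gh_f) = 2.087; L/(gh_f) = 10.40
Term 1 = ε^1.25·(…)^4.75 = 1.59×10^-6; Term 2 = ν·Q^9.4·(…)^5.2 = 4.37×10^-5
D = 0.66·(1.59×10^-6 + 4.37×10^-5)^0.04 = 0.4424 m = 442 mm
Check: V = 2.91 m/s, Re = 3.02×10^6, f = 0.009876, h_f = 19.6 m ≈ 19.9 m ✓

D ≈ 442 mm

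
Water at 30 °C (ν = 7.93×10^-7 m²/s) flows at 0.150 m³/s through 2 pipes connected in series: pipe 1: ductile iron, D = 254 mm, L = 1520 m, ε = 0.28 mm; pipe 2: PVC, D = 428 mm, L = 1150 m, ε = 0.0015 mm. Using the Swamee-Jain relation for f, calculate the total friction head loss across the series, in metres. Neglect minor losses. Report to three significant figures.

H ≈ 56.7 m

Pipe 1: V = 2.960 m/s, Re = 9.48×10^5, ε/D = 0.00110, f = 0.02050, h_1 = f(L/D)V²/2g = 54.79 m
Pipe 2: V = 1.043 m/s, Re = 5.63×10^5, ε/D = 3.50×10^-6, f = 0.01288, h_2 = f(L/D)V²/2g = 1.917 m
Series → Q common, losses add: H = Σh = 56.71 m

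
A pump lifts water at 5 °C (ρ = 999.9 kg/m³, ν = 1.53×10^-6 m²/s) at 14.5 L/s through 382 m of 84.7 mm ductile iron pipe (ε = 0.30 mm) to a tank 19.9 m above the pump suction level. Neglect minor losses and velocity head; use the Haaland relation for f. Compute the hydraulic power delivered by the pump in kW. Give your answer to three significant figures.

P_hyd ≈ 8.94 kW

V = 4Q/(πD²) = 2.573 m/s; Re = 1.42×10^5; ε/D = 0.00354; f = 0.02823
h_f = f(L/D)V²/2g = 42.98 m
Total head H = z + h_f = 19.9 + 42.98 = 62.88 m
P_hyd = ρgQH = 999.9·9.81·0.0145·62.88 = 8.944 kW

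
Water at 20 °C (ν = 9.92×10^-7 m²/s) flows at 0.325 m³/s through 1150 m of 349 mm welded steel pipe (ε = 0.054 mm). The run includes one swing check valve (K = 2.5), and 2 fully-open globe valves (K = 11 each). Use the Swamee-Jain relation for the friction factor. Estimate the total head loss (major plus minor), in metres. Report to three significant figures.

V = 4Q/(πD²) = 3.397 m/s; V²/2g = 0.5883 m
Re = 1.20×10^6, ε/D = 1.55×10^-4 → f = 0.01409 (Swamee-Jain)
Major: h_f = f(L/D)·V²/2g = 0.01409·3295·0.5883 = 27.31 m
Minor: ΣK = 24.5; h_m = ΣK·V²/2g = 14.41 m
Total H_L = 27.31 + 14.41 = 41.72 m

H_L ≈ 41.7 m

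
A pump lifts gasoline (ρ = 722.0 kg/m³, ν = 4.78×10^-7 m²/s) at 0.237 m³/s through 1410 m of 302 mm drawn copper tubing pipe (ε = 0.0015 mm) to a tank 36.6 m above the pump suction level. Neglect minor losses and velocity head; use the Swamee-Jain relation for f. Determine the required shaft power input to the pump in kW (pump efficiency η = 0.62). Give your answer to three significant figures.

V = 4Q/(πD²) = 3.309 m/s; Re = 2.09×10^6; ε/D = 4.97×10^-6; f = 0.01049
h_f = f(L/D)V²/2g = 27.32 m
Total head H = z + h_f = 36.6 + 27.32 = 63.92 m
P_hyd = ρgQH = 722.0·9.81·0.237·63.92 = 107.3 kW
P_shaft = P_hyd/η = 107.3/0.62 = 173.1 kW

P_shaft ≈ 173 kW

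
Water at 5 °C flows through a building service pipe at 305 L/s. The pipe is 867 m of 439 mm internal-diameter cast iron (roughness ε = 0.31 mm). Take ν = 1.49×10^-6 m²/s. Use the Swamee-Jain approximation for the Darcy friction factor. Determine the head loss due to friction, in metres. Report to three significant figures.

V = 4Q/(πD²) = 4·0.305/(π·0.439²) = 2.015 m/s
Re = VD/ν = 2.015·0.439/1.49×10^-6 = 5.94×10^5 → turbulent
ε/D = 0.31/439 = 7.06×10^-4
Swamee-Jain: f = 0.01883
h_f = f(L/D)V²/(2g) = 0.01883·(867/0.439)·2.015²/(2·9.81) = 7.698 m

h_f ≈ 7.70 m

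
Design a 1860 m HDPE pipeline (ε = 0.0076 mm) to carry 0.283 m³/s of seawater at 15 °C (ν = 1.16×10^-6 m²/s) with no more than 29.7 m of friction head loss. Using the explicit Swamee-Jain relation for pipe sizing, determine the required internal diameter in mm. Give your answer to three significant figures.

Swamee-Jain (Type III): D = 0.66·[ε^1.25·(LQ²/(gh_f))^4.75 + ν·Q^9.4·(L/(gh_f))^5.2]^0.04
LQ²/(gh_f) = 0.5113; L/(gh_f) = 6.384
Term 1 = ε^1.25·(…)^4.75 = 1.65×10^-8; Term 2 = ν·Q^9.4·(…)^5.2 = 1.25×10^-7
D = 0.66·(1.65×10^-8 + 1.25×10^-7)^0.04 = 0.3512 m = 351 mm
Check: V = 2.92 m/s, Re = 8.84×10^5, f = 0.01233, h_f = 28.4 m ≈ 29.7 m ✓

D ≈ 351 mm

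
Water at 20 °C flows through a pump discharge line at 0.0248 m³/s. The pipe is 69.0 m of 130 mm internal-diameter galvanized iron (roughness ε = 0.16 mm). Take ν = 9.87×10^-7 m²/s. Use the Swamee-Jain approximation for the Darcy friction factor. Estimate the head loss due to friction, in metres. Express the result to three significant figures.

V = 4Q/(πD²) = 4·0.0248/(π·0.130²) = 1.868 m/s
Re = VD/ν = 1.868·0.130/9.87×10^-7 = 2.46×10^5 → turbulent
ε/D = 0.16/130 = 0.00123
Swamee-Jain: f = 0.02184
h_f = f(L/D)V²/(2g) = 0.02184·(69.0/0.130)·1.868²/(2·9.81) = 2.062 m

h_f ≈ 2.06 m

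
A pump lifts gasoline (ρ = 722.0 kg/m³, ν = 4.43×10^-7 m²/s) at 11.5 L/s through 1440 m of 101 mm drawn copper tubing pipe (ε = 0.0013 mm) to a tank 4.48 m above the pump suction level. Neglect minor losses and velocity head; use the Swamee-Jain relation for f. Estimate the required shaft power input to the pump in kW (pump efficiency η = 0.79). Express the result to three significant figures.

P_shaft ≈ 2.67 kW

V = 4Q/(πD²) = 1.435 m/s; Re = 3.27×10^5; ε/D = 1.29×10^-5; f = 0.01430
h_f = f(L/D)V²/2g = 21.41 m
Total head H = z + h_f = 4.48 + 21.41 = 25.89 m
P_hyd = ρgQH = 722.0·9.81·0.0115·25.89 = 2.109 kW
P_shaft = P_hyd/η = 2.109/0.79 = 2.670 kW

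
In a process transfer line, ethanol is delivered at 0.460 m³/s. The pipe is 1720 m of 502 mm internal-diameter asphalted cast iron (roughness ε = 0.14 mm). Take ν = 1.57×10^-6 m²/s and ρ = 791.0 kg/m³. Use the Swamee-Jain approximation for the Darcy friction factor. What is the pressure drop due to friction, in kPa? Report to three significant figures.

V = 4Q/(πD²) = 4·0.460/(π·0.502²) = 2.324 m/s
Re = VD/ν = 2.324·0.502/1.57×10^-6 = 7.43×10^5 → turbulent
ε/D = 0.14/502 = 2.79×10^-4
Swamee-Jain: f = 0.01580
h_f = f(L/D)V²/(2g) = 0.01580·(1720/0.502)·2.324²/(2·9.81) = 14.90 m
Δp = ρg·h_f = 791.0·9.81·14.90 = 115.6 kPa

Δp ≈ 116 kPa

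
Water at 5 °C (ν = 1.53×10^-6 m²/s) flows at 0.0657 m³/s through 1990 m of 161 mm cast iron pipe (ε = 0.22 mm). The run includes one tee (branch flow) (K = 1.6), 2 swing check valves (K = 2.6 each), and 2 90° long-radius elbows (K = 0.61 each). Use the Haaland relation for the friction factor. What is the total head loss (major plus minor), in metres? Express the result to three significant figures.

V = 4Q/(πD²) = 3.227 m/s; V²/2g = 0.5308 m
Re = 3.40×10^5, ε/D = 0.00137 → f = 0.02187 (Haaland)
Major: h_f = f(L/D)·V²/2g = 0.02187·12360·0.5308 = 143.5 m
Minor: ΣK = 8.02; h_m = ΣK·V²/2g = 4.257 m
Total H_L = 143.5 + 4.257 = 147.8 m

H_L ≈ 148 m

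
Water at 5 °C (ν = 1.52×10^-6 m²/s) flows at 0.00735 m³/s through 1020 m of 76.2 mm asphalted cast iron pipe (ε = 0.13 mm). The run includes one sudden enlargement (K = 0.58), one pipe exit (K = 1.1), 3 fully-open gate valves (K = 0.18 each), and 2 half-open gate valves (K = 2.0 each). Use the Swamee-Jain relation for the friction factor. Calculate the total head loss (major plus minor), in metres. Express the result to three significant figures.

V = 4Q/(πD²) = 1.612 m/s; V²/2g = 0.1324 m
Re = 8.08×10^4, ε/D = 0.00171 → f = 0.02493 (Swamee-Jain)
Major: h_f = f(L/D)·V²/2g = 0.02493·13386·0.1324 = 44.18 m
Minor: ΣK = 6.22; h_m = ΣK·V²/2g = 0.8235 m
Total H_L = 44.18 + 0.8235 = 45.00 m

H_L ≈ 45.0 m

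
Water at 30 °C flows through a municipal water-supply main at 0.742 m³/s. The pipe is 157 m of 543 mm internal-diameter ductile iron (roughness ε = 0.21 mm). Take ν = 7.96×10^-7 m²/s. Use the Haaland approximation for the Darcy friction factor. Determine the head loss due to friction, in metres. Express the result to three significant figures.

h_f ≈ 2.43 m

V = 4Q/(πD²) = 4·0.742/(π·0.543²) = 3.204 m/s
Re = VD/ν = 3.204·0.543/7.96×10^-7 = 2.19×10^6 → turbulent
ε/D = 0.21/543 = 3.87×10^-4
Haaland: f = 0.01606
h_f = f(L/D)V²/(2g) = 0.01606·(157/0.543)·3.204²/(2·9.81) = 2.430 m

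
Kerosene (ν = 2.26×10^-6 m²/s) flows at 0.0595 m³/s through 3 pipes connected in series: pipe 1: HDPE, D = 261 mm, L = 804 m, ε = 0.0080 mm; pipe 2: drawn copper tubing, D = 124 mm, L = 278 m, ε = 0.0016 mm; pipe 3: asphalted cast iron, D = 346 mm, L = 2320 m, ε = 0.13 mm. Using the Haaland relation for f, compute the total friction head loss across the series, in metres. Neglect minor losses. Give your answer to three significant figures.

Pipe 1: V = 1.112 m/s, Re = 1.28×10^5, ε/D = 3.07×10^-5, f = 0.01707, h_1 = f(L/D)V²/2g = 3.315 m
Pipe 2: V = 4.927 m/s, Re = 2.70×10^5, ε/D = 1.29×10^-5, f = 0.01472, h_2 = f(L/D)V²/2g = 40.84 m
Pipe 3: V = 0.6328 m/s, Re = 9.69×10^4, ε/D = 3.76×10^-4, f = 0.01962, h_3 = f(L/D)V²/2g = 2.685 m
Series → Q common, losses add: H = Σh = 46.84 m

H ≈ 46.8 m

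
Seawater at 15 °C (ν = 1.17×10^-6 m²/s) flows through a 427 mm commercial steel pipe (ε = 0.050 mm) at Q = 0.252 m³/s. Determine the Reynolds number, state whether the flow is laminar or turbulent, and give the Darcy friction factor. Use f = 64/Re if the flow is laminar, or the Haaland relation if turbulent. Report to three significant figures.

Re ≈ 6.42×10^5; turbulent; f ≈ 0.0141

V = 4Q/(πD²) = 1.760 m/s
Re = VD/ν = 1.760·0.427/1.17×10^-6 = 6.42×10^5
Re > 4000 → turbulent; ε/D = 1.17×10^-4
Haaland: f = 0.01409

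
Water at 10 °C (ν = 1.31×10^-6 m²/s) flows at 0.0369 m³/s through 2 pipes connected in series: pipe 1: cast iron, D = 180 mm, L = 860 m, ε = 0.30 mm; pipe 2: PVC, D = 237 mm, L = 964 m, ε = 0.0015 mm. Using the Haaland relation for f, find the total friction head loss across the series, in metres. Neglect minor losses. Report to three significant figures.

Pipe 1: V = 1.450 m/s, Re = 1.99×10^5, ε/D = 0.00167, f = 0.02326, h_1 = f(L/D)V²/2g = 11.91 m
Pipe 2: V = 0.8364 m/s, Re = 1.51×10^5, ε/D = 6.33×10^-6, f = 0.01641, h_2 = f(L/D)V²/2g = 2.380 m
Series → Q common, losses add: H = Σh = 14.29 m

H ≈ 14.3 m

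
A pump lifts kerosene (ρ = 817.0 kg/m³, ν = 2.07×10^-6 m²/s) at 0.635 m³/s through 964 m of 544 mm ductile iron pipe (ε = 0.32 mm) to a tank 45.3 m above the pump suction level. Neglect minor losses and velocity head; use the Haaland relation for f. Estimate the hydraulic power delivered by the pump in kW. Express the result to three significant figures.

P_hyd ≈ 292 kW

V = 4Q/(πD²) = 2.732 m/s; Re = 7.18×10^5; ε/D = 5.88×10^-4; f = 0.01790
h_f = f(L/D)V²/2g = 12.07 m
Total head H = z + h_f = 45.3 + 12.07 = 57.37 m
P_hyd = ρgQH = 817.0·9.81·0.635·57.37 = 292.0 kW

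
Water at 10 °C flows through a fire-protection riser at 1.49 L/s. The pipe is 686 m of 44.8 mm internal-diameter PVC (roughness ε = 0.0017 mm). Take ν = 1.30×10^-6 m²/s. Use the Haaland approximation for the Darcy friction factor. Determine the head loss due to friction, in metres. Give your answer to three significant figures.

h_f ≈ 16.0 m

V = 4Q/(πD²) = 4·0.00149/(π·0.0448²) = 0.9452 m/s
Re = VD/ν = 0.9452·0.0448/1.30×10^-6 = 3.26×10^4 → turbulent
ε/D = 0.0017/44.8 = 3.79×10^-5
Haaland: f = 0.02294
h_f = f(L/D)V²/(2g) = 0.02294·(686/0.0448)·0.9452²/(2·9.81) = 16.00 m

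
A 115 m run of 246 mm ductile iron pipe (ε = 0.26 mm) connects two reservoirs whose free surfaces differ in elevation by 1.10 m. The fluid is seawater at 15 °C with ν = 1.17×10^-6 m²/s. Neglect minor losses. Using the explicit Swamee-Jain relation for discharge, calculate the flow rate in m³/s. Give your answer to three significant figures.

Q ≈ 0.0708 m³/s

Swamee-Jain (Type II): Q = -0.965·√(gD⁵h_f/L)·ln[ε/(3.7D) + √(3.17ν²L/(gD³h_f))]
√(gD⁵h_f/L) = √(9.81·0.246⁵·1.10/115) = 0.009194
ε/(3.7D) = 2.86×10^-4; √(3.17ν²L/(gD³h_f)) = 5.57×10^-5
Q = -0.965·0.009194·ln(3.414×10^-4) = 0.07082 m³/s
Check: V = 1.49 m/s, Re = 3.13×10^5, f = 0.02094, h_f = 1.11 m ≈ 1.10 m ✓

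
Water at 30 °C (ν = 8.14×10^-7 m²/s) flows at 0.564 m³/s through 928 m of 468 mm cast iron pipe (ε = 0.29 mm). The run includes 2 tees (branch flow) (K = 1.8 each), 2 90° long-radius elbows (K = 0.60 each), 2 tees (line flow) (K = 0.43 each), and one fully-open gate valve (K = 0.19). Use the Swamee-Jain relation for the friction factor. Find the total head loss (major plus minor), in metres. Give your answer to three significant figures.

V = 4Q/(πD²) = 3.279 m/s; V²/2g = 0.5479 m
Re = 1.89×10^6, ε/D = 6.20×10^-4 → f = 0.01784 (Swamee-Jain)
Major: h_f = f(L/D)·V²/2g = 0.01784·1983·0.5479 = 19.38 m
Minor: ΣK = 5.85; h_m = ΣK·V²/2g = 3.205 m
Total H_L = 19.38 + 3.205 = 22.58 m

H_L ≈ 22.6 m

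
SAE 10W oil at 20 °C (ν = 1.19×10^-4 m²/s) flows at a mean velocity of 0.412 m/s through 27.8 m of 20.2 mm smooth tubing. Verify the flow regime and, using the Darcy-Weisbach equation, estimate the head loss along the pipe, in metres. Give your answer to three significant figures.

Re = VD/ν = 0.412·0.02020/1.19×10^-4 = 69.9 → laminar (Re < 2300)
f = 64/Re = 0.9151
h_f = f(L/D)V²/(2g) = 0.9151·(27.8/0.02020)·0.412²/(2·9.81) = 10.90 m

h_f ≈ 10.9 m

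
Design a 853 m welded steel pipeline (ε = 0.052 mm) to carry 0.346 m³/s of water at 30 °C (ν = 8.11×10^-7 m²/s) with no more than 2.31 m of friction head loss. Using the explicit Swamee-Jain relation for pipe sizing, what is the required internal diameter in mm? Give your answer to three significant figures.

Swamee-Jain (Type III): D = 0.66·[ε^1.25·(LQ²/(gh_f))^4.75 + ν·Q^9.4·(L/(gh_f))^5.2]^0.04
LQ²/(gh_f) = 4.506; L/(gh_f) = 37.64
Term 1 = ε^1.25·(…)^4.75 = 0.00563; Term 2 = ν·Q^9.4·(…)^5.2 = 0.00589
D = 0.66·(0.00563 + 0.00589)^0.04 = 0.5521 m = 552 mm
Check: V = 1.45 m/s, Re = 9.84×10^5, f = 0.01344, h_f = 2.21 m ≈ 2.31 m ✓

D ≈ 552 mm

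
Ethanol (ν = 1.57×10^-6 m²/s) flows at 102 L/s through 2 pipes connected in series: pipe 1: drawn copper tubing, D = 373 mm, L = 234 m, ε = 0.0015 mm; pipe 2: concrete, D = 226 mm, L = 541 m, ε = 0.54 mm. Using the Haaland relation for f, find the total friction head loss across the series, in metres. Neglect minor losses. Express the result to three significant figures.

Pipe 1: V = 0.9335 m/s, Re = 2.22×10^5, ε/D = 4.02×10^-6, f = 0.01522, h_1 = f(L/D)V²/2g = 0.4239 m
Pipe 2: V = 2.543 m/s, Re = 3.66×10^5, ε/D = 0.00239, f = 0.02501, h_2 = f(L/D)V²/2g = 19.72 m
Series → Q common, losses add: H = Σh = 20.15 m

H ≈ 20.1 m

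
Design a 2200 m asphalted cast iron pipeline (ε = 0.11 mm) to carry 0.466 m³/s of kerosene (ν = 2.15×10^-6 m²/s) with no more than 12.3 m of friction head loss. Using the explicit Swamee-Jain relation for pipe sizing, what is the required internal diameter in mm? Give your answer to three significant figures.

Swamee-Jain (Type III): D = 0.66·[ε^1.25·(LQ²/(gh_f))^4.75 + ν·Q^9.4·(L/(gh_f))^5.2]^0.04
LQ²/(gh_f) = 3.959; L/(gh_f) = 18.23
Term 1 = ε^1.25·(…)^4.75 = 0.00777; Term 2 = ν·Q^9.4·(…)^5.2 = 0.00591
D = 0.66·(0.00777 + 0.00591)^0.04 = 0.5559 m = 556 mm
Check: V = 1.92 m/s, Re = 4.96×10^5, f = 0.01550, h_f = 11.5 m ≈ 12.3 m ✓

D ≈ 556 mm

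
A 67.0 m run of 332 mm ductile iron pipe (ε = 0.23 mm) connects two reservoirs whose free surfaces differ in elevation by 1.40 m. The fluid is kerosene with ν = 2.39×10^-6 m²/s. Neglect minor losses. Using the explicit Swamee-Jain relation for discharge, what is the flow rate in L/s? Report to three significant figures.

Swamee-Jain (Type II): Q = -0.965·√(gD⁵h_f/L)·ln[ε/(3.7D) + √(3.17ν²L/(gD³h_f))]
√(gD⁵h_f/L) = √(9.81·0.332⁵·1.40/67.0) = 0.02875
ε/(3.7D) = 1.87×10^-4; √(3.17ν²L/(gD³h_f)) = 4.91×10^-5
Q = -0.965·0.02875·ln(2.364×10^-4) = 0.2317 m³/s
Check: V = 2.68 m/s, Re = 3.72×10^5, f = 0.01914, h_f = 1.41 m ≈ 1.40 m ✓

Q ≈ 232 L/s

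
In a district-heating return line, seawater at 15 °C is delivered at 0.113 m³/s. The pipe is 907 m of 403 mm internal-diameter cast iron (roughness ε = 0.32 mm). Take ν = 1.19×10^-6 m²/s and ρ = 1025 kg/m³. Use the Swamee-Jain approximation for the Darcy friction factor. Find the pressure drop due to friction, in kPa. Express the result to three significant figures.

Δp ≈ 18.0 kPa

V = 4Q/(πD²) = 4·0.113/(π·0.403²) = 0.8859 m/s
Re = VD/ν = 0.8859·0.403/1.19×10^-6 = 3.00×10^5 → turbulent
ε/D = 0.32/403 = 7.94×10^-4
Swamee-Jain: f = 0.01984
h_f = f(L/D)V²/(2g) = 0.01984·(907/0.403)·0.8859²/(2·9.81) = 1.786 m
Δp = ρg·h_f = 1025·9.81·1.786 = 17.96 kPa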